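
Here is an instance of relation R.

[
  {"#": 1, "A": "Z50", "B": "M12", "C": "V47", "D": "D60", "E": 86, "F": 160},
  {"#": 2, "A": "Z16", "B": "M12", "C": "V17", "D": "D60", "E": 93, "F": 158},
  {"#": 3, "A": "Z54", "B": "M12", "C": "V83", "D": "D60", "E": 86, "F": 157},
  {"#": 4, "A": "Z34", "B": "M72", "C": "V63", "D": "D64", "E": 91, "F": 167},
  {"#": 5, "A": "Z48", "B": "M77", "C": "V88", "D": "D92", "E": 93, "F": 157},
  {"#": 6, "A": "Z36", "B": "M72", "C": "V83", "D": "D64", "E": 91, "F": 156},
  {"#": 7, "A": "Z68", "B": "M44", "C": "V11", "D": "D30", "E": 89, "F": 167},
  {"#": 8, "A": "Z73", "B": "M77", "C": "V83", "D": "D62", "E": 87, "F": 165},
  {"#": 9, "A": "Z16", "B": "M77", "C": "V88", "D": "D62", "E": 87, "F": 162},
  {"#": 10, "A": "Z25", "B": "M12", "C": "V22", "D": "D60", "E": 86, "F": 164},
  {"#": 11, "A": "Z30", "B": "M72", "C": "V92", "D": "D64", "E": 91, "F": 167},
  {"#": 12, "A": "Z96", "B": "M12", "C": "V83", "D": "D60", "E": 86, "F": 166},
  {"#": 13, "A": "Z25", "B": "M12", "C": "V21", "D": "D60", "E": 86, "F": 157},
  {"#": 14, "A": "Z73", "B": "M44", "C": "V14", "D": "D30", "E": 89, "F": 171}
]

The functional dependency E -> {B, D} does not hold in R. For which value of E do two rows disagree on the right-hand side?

E=86: rows 1, 3, 10, 12, 13 → {B,D} = (M12, D60), (M12, D60), (M12, D60), (M12, D60), (M12, D60) ✓
E=93: rows 2, 5 → {B,D} takes values {(M12, D60), (M77, D92)} — violation
E=91: rows 4, 6, 11 → {B,D} = (M72, D64), (M72, D64), (M72, D64) ✓
E=89: rows 7, 14 → {B,D} = (M44, D30), (M44, D30) ✓
E=87: rows 8, 9 → {B,D} = (M77, D62), (M77, D62) ✓
The only E value with inconsistent RHS is E=93.

93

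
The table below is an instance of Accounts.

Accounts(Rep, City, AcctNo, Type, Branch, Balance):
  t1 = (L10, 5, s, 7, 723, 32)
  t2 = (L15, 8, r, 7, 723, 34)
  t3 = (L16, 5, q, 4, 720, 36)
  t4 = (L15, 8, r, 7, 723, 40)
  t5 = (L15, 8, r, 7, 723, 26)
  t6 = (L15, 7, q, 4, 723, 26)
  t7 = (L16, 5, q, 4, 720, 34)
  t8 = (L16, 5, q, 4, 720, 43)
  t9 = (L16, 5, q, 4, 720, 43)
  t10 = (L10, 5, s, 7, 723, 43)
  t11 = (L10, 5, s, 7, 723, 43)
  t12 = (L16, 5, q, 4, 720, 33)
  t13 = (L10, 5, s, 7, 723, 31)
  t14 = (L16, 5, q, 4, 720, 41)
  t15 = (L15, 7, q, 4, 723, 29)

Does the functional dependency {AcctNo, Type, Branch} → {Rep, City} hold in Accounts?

Yes

(AcctNo=s, Type=7, Branch=723): rows 1, 10, 11, 13 → {Rep,City} = (L10, 5), (L10, 5), (L10, 5), (L10, 5) ✓
(AcctNo=r, Type=7, Branch=723): rows 2, 4, 5 → {Rep,City} = (L15, 8), (L15, 8), (L15, 8) ✓
(AcctNo=q, Type=4, Branch=720): rows 3, 7, 8, 9, 12, 14 → {Rep,City} = (L16, 5), (L16, 5), (L16, 5), (L16, 5), (L16, 5), (L16, 5) ✓
(AcctNo=q, Type=4, Branch=723): rows 6, 15 → {Rep,City} = (L15, 7), (L15, 7) ✓
Every {AcctNo, Type, Branch} value is associated with a single {Rep, City} value, so {AcctNo, Type, Branch} → {Rep, City} holds.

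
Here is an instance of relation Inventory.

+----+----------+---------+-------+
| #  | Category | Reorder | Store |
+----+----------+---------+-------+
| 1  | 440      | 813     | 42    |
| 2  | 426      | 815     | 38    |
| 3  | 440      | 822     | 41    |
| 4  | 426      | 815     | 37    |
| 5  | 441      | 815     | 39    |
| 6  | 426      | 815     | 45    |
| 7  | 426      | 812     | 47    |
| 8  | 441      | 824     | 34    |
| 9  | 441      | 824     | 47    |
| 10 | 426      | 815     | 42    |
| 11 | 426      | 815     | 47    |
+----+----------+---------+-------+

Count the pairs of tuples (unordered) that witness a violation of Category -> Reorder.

Category=440: violating pairs (1,3) — 1 pair.
Category=426: violating pairs (2,7), (4,7), (6,7), (7,10), (7,11) — 5 pairs.
Category=441: violating pairs (5,8), (5,9) — 2 pairs.

8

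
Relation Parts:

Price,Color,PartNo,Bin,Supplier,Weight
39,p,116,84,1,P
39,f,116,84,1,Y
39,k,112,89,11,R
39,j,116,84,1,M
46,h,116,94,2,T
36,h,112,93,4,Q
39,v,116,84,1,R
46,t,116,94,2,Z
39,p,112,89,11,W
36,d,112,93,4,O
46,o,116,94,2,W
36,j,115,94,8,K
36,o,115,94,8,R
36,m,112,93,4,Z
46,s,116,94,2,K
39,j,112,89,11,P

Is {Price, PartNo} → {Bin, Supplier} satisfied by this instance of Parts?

(Price=39, PartNo=116): 4 rows → {Bin,Supplier} = (84, 1), (84, 1), (84, 1), (84, 1) ✓
(Price=39, PartNo=112): 3 rows → {Bin,Supplier} = (89, 11), (89, 11), (89, 11) ✓
(Price=46, PartNo=116): 4 rows → {Bin,Supplier} = (94, 2), (94, 2), (94, 2), (94, 2) ✓
(Price=36, PartNo=112): 3 rows → {Bin,Supplier} = (93, 4), (93, 4), (93, 4) ✓
(Price=36, PartNo=115): 2 rows → {Bin,Supplier} = (94, 8), (94, 8) ✓
Every {Price, PartNo} value is associated with a single {Bin, Supplier} value, so {Price, PartNo} → {Bin, Supplier} holds.

Yes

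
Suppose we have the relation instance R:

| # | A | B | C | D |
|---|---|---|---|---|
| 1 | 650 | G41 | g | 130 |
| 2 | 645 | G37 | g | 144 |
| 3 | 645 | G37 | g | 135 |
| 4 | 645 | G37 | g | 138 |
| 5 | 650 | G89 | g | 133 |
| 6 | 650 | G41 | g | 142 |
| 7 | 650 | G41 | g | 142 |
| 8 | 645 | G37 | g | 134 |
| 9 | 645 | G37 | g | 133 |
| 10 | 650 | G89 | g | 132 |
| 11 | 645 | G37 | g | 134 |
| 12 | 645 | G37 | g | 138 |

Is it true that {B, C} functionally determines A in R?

(B=G41, C=g): rows 1, 6, 7 → A = 650, 650, 650 ✓
(B=G37, C=g): rows 2, 3, 4, 8, 9, 11, 12 → A = 645, 645, 645, 645, 645, 645, 645 ✓
(B=G89, C=g): rows 5, 10 → A = 650, 650 ✓
Every {B, C} value is associated with a single A value, so {B, C} -> A holds.

Yes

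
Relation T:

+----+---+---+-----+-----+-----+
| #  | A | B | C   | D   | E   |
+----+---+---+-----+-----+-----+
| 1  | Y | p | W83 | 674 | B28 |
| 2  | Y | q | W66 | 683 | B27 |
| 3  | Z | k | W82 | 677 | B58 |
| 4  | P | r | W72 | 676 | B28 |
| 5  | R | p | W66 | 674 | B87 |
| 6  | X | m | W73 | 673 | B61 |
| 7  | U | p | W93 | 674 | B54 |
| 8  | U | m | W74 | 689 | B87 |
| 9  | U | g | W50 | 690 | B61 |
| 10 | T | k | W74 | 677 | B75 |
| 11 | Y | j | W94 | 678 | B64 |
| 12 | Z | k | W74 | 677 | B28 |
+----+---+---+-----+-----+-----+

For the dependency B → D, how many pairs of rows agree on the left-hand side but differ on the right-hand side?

B=p: all 3 rows agree on D — 0 pairs.
B=k: all 3 rows agree on D — 0 pairs.
B=m: violating pairs (6,8) — 1 pair.

1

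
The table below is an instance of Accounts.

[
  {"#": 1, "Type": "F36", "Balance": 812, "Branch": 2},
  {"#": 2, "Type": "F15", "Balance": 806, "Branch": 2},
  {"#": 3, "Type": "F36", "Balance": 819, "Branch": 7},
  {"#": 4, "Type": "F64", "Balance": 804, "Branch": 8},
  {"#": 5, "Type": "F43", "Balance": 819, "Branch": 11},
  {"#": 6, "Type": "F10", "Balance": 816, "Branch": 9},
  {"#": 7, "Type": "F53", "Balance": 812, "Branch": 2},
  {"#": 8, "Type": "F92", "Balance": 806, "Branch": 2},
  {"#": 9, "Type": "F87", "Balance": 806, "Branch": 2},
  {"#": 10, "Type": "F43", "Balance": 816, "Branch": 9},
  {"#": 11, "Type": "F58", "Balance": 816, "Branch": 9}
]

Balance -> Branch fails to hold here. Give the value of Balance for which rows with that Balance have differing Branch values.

819

Balance=812: rows 1, 7 → Branch = 2, 2 ✓
Balance=806: rows 2, 8, 9 → Branch = 2, 2, 2 ✓
Balance=819: rows 3, 5 → Branch takes values {7, 11} — violation
Balance=804: row 4 → Branch = 8 ✓
Balance=816: rows 6, 10, 11 → Branch = 9, 9, 9 ✓
The only Balance value with inconsistent Branch is Balance=819.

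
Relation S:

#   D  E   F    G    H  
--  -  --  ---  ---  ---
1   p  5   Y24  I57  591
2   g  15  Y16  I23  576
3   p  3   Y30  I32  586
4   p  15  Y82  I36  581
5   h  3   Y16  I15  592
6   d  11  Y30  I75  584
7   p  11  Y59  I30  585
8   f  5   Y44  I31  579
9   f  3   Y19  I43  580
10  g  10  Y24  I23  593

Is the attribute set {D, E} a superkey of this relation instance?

All 10 rows have distinct {D, E} values, so {D, E} → (all attributes) holds and {D, E} is a superkey.

Yes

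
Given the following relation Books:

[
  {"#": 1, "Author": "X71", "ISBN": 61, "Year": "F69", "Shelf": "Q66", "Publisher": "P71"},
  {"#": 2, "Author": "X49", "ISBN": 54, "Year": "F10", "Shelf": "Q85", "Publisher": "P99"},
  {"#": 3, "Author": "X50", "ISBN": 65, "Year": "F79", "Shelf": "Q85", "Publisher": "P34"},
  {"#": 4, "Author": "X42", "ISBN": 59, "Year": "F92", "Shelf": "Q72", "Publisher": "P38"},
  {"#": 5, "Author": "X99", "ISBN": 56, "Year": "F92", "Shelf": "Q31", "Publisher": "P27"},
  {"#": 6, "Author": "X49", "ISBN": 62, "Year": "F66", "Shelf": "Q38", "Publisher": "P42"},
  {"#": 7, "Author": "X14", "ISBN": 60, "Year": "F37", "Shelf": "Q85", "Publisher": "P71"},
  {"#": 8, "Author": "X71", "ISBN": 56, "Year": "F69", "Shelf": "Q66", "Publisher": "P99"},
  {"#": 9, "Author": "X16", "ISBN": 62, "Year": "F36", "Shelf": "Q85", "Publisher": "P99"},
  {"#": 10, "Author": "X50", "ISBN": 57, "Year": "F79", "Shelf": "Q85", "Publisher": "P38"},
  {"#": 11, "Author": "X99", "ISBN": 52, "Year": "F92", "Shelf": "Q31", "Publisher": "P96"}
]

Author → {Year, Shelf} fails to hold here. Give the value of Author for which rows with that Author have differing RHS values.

Author=X71: rows 1, 8 → {Year,Shelf} = (F69, Q66), (F69, Q66) ✓
Author=X49: rows 2, 6 → {Year,Shelf} takes values {(F10, Q85), (F66, Q38)} — violation
Author=X50: rows 3, 10 → {Year,Shelf} = (F79, Q85), (F79, Q85) ✓
Author=X42: row 4 → {Year,Shelf} = (F92, Q72) ✓
Author=X99: rows 5, 11 → {Year,Shelf} = (F92, Q31), (F92, Q31) ✓
Author=X14: row 7 → {Year,Shelf} = (F37, Q85) ✓
Author=X16: row 9 → {Year,Shelf} = (F36, Q85) ✓
The only Author value with inconsistent RHS is Author=X49.

X49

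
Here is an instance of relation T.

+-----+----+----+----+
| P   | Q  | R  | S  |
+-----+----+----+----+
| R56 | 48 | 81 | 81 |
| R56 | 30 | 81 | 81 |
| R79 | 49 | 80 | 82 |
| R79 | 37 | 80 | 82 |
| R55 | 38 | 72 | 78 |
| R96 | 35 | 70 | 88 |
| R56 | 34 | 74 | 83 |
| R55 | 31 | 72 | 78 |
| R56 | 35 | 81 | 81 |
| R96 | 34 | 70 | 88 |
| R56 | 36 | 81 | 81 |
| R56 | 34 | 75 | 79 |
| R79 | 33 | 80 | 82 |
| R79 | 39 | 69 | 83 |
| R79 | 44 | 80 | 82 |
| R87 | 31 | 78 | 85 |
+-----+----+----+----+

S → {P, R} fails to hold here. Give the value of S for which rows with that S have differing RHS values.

83

S=81: 4 rows → {P,R} = (R56, 81), (R56, 81), (R56, 81), (R56, 81) ✓
S=82: 4 rows → {P,R} = (R79, 80), (R79, 80), (R79, 80), (R79, 80) ✓
S=78: 2 rows → {P,R} = (R55, 72), (R55, 72) ✓
S=88: 2 rows → {P,R} = (R96, 70), (R96, 70) ✓
S=83: 2 rows → {P,R} takes values {(R56, 74), (R79, 69)} — violation
S=79: 1 row → {P,R} = (R56, 75) ✓
S=85: 1 row → {P,R} = (R87, 78) ✓
The only S value with inconsistent RHS is S=83.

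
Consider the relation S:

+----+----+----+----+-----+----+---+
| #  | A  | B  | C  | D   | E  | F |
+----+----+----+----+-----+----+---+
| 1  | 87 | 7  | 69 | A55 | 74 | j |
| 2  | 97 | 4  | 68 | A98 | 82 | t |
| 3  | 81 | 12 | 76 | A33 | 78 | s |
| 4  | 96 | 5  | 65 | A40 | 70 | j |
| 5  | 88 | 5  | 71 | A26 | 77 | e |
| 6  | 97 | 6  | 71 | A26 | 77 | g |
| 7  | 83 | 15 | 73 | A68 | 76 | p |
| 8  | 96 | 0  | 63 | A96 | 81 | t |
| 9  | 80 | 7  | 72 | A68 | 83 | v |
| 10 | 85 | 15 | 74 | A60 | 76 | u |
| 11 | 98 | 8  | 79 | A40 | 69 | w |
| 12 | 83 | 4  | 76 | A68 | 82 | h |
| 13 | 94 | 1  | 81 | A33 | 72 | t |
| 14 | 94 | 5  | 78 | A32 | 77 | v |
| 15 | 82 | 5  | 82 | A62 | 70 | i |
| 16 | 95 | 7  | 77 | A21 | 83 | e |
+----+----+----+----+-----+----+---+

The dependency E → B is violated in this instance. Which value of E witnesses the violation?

77

E=74: row 1 → B = 7 ✓
E=82: rows 2, 12 → B = 4, 4 ✓
E=78: row 3 → B = 12 ✓
E=70: rows 4, 15 → B = 5, 5 ✓
E=77: rows 5, 6, 14 → B takes values {5, 6} — violation
E=76: rows 7, 10 → B = 15, 15 ✓
E=81: row 8 → B = 0 ✓
E=83: rows 9, 16 → B = 7, 7 ✓
E=69: row 11 → B = 8 ✓
E=72: row 13 → B = 1 ✓
The only E value with inconsistent B is E=77.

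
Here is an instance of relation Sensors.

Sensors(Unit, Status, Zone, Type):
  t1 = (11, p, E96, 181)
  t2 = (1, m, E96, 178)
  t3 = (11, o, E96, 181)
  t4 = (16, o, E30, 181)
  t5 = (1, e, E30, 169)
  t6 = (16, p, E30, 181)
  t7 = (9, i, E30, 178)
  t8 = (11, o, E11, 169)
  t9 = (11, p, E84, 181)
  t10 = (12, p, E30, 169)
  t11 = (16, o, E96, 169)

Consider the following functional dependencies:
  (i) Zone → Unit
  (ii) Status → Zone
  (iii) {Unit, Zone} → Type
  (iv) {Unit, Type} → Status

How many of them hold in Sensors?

1

(i) Zone → Unit: Zone=E96: rows 1, 2, 3, 11 → Unit takes values {11, 1, 16} — violation; Zone=E30: rows 4, 5, 6, 7, 10 → Unit takes values {16, 1, 9, 12} — violation — fails.
(ii) Status → Zone: Status=p: rows 1, 6, 9, 10 → Zone takes values {E96, E30, E84} — violation; Status=o: rows 3, 4, 8, 11 → Zone takes values {E96, E30, E11} — violation — fails.
(iii) {Unit, Zone} → Type: every LHS value maps to a single RHS value — holds.
(iv) {Unit, Type} → Status: (Unit=11, Type=181): rows 1, 3, 9 → Status takes values {p, o} — violation; (Unit=16, Type=181): rows 4, 6 → Status takes values {o, p} — violation — fails.
1 of the 4 dependencies holds.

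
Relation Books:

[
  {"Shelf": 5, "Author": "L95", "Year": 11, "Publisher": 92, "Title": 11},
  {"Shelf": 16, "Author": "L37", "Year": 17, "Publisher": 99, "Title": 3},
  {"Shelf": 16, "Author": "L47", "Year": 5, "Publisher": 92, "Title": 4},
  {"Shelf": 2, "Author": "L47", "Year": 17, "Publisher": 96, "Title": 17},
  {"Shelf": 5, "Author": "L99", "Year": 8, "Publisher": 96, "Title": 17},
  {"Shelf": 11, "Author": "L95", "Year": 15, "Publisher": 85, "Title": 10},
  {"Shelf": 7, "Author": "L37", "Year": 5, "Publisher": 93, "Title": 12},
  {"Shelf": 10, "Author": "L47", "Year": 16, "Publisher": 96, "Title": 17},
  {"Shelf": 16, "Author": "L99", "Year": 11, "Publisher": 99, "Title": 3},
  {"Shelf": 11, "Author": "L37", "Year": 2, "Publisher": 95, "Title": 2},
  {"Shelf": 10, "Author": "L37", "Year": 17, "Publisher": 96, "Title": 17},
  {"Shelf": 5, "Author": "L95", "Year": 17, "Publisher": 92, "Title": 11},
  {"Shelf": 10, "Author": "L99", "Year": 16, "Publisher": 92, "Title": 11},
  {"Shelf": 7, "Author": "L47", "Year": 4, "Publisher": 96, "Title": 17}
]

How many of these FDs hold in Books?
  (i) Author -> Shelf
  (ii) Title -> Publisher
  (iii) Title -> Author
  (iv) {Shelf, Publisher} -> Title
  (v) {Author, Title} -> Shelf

(i) Author -> Shelf: Author=L95: 3 rows → Shelf takes values {5, 11} — violation; Author=L37: 4 rows → Shelf takes values {16, 7, 11, 10} — violation; Author=L47: 4 rows → Shelf takes values {16, 2, 10, 7} — violation; Author=L99: 3 rows → Shelf takes values {5, 16, 10} — violation — fails.
(ii) Title -> Publisher: every LHS value maps to a single RHS value — holds.
(iii) Title -> Author: Title=11: 3 rows → Author takes values {L95, L99} — violation; Title=3: 2 rows → Author takes values {L37, L99} — violation; Title=17: 5 rows → Author takes values {L47, L99, L37} — violation — fails.
(iv) {Shelf, Publisher} -> Title: every LHS value maps to a single RHS value — holds.
(v) {Author, Title} -> Shelf: (Author=L47, Title=17): 3 rows → Shelf takes values {2, 10, 7} — violation — fails.
2 of the 5 dependencies hold.

2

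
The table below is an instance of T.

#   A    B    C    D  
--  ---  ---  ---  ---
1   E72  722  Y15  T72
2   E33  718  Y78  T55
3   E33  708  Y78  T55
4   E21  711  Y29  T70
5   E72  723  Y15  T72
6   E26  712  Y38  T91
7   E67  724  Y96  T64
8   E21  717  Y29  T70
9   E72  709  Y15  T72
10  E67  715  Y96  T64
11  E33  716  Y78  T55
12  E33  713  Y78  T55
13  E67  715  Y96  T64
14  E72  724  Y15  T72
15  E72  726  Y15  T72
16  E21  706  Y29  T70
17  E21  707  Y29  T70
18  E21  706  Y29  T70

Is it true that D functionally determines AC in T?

Yes

D=T72: rows 1, 5, 9, 14, 15 → {A,C} = (E72, Y15), (E72, Y15), (E72, Y15), (E72, Y15), (E72, Y15) ✓
D=T55: rows 2, 3, 11, 12 → {A,C} = (E33, Y78), (E33, Y78), (E33, Y78), (E33, Y78) ✓
D=T70: rows 4, 8, 16, 17, 18 → {A,C} = (E21, Y29), (E21, Y29), (E21, Y29), (E21, Y29), (E21, Y29) ✓
D=T91: row 6 → {A,C} = (E26, Y38) ✓
D=T64: rows 7, 10, 13 → {A,C} = (E67, Y96), (E67, Y96), (E67, Y96) ✓
Every D value is associated with a single AC value, so D -> AC holds.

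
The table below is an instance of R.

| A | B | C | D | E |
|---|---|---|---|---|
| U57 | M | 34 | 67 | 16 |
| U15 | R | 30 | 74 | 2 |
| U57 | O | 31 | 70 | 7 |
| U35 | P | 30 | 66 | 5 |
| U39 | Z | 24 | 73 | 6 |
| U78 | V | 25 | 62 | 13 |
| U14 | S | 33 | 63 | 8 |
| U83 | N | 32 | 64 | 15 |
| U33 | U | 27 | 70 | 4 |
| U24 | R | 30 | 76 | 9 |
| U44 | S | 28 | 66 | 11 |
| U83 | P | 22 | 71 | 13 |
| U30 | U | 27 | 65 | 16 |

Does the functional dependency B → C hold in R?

B=M: 1 row → C = 34 ✓
B=R: 2 rows → C = 30, 30 ✓
B=O: 1 row → C = 31 ✓
B=P: 2 rows → C takes values {30, 22} — violation
B=Z: 1 row → C = 24 ✓
B=V: 1 row → C = 25 ✓
B=S: 2 rows → C takes values {33, 28} — violation
B=N: 1 row → C = 32 ✓
B=U: 2 rows → C = 27, 27 ✓
Two rows agree on B but differ on C, so B → C does not hold.

No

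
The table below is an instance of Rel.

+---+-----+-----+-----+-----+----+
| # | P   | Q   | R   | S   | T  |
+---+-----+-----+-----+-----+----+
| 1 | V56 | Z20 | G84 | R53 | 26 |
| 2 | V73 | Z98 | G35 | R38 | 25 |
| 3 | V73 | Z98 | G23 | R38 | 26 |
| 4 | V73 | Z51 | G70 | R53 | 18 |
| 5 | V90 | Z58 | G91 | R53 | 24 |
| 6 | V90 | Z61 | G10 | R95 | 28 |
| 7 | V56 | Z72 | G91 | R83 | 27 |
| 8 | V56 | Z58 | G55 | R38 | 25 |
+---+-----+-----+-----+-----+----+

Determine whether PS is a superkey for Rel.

No

Rows 2 and 3 have the same PS value (P=V73, S=R38) but are distinct tuples, so PS does not determine every attribute — not a superkey.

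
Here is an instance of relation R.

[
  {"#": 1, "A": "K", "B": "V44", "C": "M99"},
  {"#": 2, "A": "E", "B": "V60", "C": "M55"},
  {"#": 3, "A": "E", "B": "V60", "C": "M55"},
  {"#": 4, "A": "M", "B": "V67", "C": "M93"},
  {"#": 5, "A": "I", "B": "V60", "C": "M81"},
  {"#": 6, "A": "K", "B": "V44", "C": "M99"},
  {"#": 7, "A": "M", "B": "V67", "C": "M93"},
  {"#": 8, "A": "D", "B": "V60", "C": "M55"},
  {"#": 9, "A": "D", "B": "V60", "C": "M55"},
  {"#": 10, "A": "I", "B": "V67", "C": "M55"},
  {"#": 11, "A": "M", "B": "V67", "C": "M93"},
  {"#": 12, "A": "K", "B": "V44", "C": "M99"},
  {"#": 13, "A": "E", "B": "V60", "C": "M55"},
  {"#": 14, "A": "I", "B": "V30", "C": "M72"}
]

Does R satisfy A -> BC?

No

A=K: rows 1, 6, 12 → {B,C} = (V44, M99), (V44, M99), (V44, M99) ✓
A=E: rows 2, 3, 13 → {B,C} = (V60, M55), (V60, M55), (V60, M55) ✓
A=M: rows 4, 7, 11 → {B,C} = (V67, M93), (V67, M93), (V67, M93) ✓
A=I: rows 5, 10, 14 → {B,C} takes values {(V60, M81), (V67, M55), (V30, M72)} — violation
A=D: rows 8, 9 → {B,C} = (V60, M55), (V60, M55) ✓
Two rows agree on A but differ on BC, so A -> BC does not hold.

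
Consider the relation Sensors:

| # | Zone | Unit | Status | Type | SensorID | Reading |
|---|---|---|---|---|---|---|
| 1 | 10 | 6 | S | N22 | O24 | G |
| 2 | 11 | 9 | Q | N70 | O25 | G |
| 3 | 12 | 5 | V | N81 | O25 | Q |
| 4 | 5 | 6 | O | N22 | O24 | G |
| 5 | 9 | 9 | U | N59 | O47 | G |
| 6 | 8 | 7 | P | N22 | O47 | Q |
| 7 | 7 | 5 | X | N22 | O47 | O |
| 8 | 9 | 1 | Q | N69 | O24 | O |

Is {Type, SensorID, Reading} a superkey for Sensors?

Rows 1 and 4 have the same {Type, SensorID, Reading} value (Type=N22, SensorID=O24, Reading=G) but are distinct tuples, so {Type, SensorID, Reading} does not determine every attribute — not a superkey.

No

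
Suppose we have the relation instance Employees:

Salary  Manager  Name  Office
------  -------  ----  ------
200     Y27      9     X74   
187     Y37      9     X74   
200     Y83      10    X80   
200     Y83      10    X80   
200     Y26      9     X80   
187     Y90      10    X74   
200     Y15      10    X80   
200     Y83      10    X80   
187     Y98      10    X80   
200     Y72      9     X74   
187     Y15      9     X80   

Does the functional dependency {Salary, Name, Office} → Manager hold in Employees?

No

(Salary=200, Name=9, Office=X74): 2 rows → Manager takes values {Y27, Y72} — violation
(Salary=187, Name=9, Office=X74): 1 row → Manager = Y37 ✓
(Salary=200, Name=10, Office=X80): 4 rows → Manager takes values {Y83, Y15} — violation
(Salary=200, Name=9, Office=X80): 1 row → Manager = Y26 ✓
(Salary=187, Name=10, Office=X74): 1 row → Manager = Y90 ✓
(Salary=187, Name=10, Office=X80): 1 row → Manager = Y98 ✓
(Salary=187, Name=9, Office=X80): 1 row → Manager = Y15 ✓
Two rows agree on {Salary, Name, Office} but differ on Manager, so {Salary, Name, Office} → Manager does not hold.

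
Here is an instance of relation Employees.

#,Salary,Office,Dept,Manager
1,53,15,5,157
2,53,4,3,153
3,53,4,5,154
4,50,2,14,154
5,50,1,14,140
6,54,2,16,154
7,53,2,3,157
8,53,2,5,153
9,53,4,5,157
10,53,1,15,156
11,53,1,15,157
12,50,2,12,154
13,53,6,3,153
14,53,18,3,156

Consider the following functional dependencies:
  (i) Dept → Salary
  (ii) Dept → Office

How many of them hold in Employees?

1

(i) Dept → Salary: every LHS value maps to a single RHS value — holds.
(ii) Dept → Office: Dept=5: rows 1, 3, 8, 9 → Office takes values {15, 4, 2} — violation; Dept=3: rows 2, 7, 13, 14 → Office takes values {4, 2, 6, 18} — violation; Dept=14: rows 4, 5 → Office takes values {2, 1} — violation — fails.
1 of the 2 dependencies holds.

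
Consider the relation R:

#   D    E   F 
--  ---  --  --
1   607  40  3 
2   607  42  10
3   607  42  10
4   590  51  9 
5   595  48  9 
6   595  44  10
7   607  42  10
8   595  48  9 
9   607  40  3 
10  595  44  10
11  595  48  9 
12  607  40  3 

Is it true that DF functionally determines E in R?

(D=607, F=3): rows 1, 9, 12 → E = 40, 40, 40 ✓
(D=607, F=10): rows 2, 3, 7 → E = 42, 42, 42 ✓
(D=590, F=9): row 4 → E = 51 ✓
(D=595, F=9): rows 5, 8, 11 → E = 48, 48, 48 ✓
(D=595, F=10): rows 6, 10 → E = 44, 44 ✓
Every DF value is associated with a single E value, so DF -> E holds.

Yes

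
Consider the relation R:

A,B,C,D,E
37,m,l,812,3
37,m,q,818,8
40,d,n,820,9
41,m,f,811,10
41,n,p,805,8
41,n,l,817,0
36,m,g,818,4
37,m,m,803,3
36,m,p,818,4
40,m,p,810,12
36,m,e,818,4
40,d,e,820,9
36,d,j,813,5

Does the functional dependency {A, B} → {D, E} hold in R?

(A=37, B=m): 3 rows → {D,E} takes values {(812, 3), (818, 8), (803, 3)} — violation
(A=40, B=d): 2 rows → {D,E} = (820, 9), (820, 9) ✓
(A=41, B=m): 1 row → {D,E} = (811, 10) ✓
(A=41, B=n): 2 rows → {D,E} takes values {(805, 8), (817, 0)} — violation
(A=36, B=m): 3 rows → {D,E} = (818, 4), (818, 4), (818, 4) ✓
(A=40, B=m): 1 row → {D,E} = (810, 12) ✓
(A=36, B=d): 1 row → {D,E} = (813, 5) ✓
Two rows agree on {A, B} but differ on {D, E}, so {A, B} → {D, E} does not hold.

No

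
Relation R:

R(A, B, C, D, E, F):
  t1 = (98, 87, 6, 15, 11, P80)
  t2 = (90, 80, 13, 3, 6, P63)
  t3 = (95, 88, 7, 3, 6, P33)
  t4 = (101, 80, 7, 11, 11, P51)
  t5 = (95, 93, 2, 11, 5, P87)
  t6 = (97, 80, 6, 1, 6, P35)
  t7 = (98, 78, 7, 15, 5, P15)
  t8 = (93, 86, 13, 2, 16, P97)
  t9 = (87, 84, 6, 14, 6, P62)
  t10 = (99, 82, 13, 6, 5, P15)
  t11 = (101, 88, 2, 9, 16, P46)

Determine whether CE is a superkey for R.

No

Rows 6 and 9 have the same CE value (C=6, E=6) but are distinct tuples, so CE does not determine every attribute — not a superkey.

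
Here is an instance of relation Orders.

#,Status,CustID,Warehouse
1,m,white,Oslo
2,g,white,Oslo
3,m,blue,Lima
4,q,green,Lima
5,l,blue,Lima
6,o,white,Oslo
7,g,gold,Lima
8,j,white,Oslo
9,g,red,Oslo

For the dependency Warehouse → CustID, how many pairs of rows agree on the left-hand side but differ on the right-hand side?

9

Warehouse=Oslo: violating pairs (1,9), (2,9), (6,9), (8,9) — 4 pairs.
Warehouse=Lima: violating pairs (3,4), (3,7), (4,5), (4,7), (5,7) — 5 pairs.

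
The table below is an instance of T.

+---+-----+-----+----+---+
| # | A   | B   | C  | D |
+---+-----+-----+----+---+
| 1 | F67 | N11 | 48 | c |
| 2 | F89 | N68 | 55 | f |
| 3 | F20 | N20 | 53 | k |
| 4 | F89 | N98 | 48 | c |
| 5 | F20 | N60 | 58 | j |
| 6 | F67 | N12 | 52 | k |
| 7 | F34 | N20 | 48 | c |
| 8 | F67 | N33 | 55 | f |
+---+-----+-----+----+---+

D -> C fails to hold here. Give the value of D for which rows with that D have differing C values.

k

D=c: rows 1, 4, 7 → C = 48, 48, 48 ✓
D=f: rows 2, 8 → C = 55, 55 ✓
D=k: rows 3, 6 → C takes values {53, 52} — violation
D=j: row 5 → C = 58 ✓
The only D value with inconsistent C is D=k.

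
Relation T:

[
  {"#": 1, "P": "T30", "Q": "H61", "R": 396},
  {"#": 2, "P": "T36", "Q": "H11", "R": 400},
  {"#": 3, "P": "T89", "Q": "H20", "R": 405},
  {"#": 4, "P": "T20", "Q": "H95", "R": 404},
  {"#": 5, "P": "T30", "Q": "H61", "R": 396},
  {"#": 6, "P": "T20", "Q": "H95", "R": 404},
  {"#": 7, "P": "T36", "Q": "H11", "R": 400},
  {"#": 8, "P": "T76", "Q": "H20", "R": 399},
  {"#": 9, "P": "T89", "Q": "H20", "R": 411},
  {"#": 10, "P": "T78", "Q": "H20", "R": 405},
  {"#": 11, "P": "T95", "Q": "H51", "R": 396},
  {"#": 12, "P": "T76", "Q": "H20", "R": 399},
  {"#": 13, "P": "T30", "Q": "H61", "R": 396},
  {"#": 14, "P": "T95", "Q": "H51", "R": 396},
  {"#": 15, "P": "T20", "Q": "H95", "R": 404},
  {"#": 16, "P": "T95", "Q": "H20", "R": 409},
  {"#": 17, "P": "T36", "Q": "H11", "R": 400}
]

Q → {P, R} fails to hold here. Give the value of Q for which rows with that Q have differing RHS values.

Q=H61: rows 1, 5, 13 → {P,R} = (T30, 396), (T30, 396), (T30, 396) ✓
Q=H11: rows 2, 7, 17 → {P,R} = (T36, 400), (T36, 400), (T36, 400) ✓
Q=H20: rows 3, 8, 9, 10, 12, 16 → {P,R} takes values {(T89, 405), (T76, 399), (T89, 411), (T78, 405), (T95, 409)} — violation
Q=H95: rows 4, 6, 15 → {P,R} = (T20, 404), (T20, 404), (T20, 404) ✓
Q=H51: rows 11, 14 → {P,R} = (T95, 396), (T95, 396) ✓
The only Q value with inconsistent RHS is Q=H20.

H20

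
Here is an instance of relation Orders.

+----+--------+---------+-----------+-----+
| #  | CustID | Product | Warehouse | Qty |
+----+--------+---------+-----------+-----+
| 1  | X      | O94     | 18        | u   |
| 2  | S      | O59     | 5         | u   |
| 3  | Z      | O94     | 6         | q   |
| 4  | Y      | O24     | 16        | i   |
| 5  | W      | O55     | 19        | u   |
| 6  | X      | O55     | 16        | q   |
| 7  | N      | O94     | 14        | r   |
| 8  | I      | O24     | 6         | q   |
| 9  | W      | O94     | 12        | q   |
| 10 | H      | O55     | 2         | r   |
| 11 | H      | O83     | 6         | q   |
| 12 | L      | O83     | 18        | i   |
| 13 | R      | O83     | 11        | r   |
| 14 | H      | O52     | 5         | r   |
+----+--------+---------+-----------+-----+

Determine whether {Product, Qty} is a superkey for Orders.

Rows 3 and 9 have the same {Product, Qty} value (Product=O94, Qty=q) but are distinct tuples, so {Product, Qty} does not determine every attribute — not a superkey.

No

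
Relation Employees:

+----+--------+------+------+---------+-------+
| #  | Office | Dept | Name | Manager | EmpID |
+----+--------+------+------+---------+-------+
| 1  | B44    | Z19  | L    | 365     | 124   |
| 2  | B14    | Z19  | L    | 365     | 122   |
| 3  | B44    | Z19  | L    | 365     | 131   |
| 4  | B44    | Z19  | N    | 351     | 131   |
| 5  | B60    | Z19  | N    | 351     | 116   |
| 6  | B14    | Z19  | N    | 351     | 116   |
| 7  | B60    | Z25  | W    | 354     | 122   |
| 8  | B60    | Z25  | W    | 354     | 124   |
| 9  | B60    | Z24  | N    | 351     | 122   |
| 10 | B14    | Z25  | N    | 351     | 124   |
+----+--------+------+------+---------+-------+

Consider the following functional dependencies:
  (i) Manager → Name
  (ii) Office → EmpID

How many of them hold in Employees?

(i) Manager → Name: every LHS value maps to a single RHS value — holds.
(ii) Office → EmpID: Office=B44: rows 1, 3, 4 → EmpID takes values {124, 131} — violation; Office=B14: rows 2, 6, 10 → EmpID takes values {122, 116, 124} — violation; Office=B60: rows 5, 7, 8, 9 → EmpID takes values {116, 122, 124} — violation — fails.
1 of the 2 dependencies holds.

1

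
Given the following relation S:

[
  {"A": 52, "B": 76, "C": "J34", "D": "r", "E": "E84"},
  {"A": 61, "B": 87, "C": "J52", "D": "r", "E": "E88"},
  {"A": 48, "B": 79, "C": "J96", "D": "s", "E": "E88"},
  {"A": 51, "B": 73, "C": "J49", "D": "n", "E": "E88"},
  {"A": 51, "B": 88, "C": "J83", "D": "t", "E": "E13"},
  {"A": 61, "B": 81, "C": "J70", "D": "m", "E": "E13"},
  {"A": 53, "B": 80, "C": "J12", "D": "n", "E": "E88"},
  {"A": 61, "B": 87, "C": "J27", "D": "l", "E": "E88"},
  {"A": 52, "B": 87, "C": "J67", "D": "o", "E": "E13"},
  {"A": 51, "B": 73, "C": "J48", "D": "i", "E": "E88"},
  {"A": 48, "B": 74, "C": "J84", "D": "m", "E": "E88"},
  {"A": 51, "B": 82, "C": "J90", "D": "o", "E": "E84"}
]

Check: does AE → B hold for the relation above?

(A=52, E=E84): 1 row → B = 76 ✓
(A=61, E=E88): 2 rows → B = 87, 87 ✓
(A=48, E=E88): 2 rows → B takes values {79, 74} — violation
(A=51, E=E88): 2 rows → B = 73, 73 ✓
(A=51, E=E13): 1 row → B = 88 ✓
(A=61, E=E13): 1 row → B = 81 ✓
(A=53, E=E88): 1 row → B = 80 ✓
(A=52, E=E13): 1 row → B = 87 ✓
(A=51, E=E84): 1 row → B = 82 ✓
Two rows agree on AE but differ on B, so AE → B does not hold.

No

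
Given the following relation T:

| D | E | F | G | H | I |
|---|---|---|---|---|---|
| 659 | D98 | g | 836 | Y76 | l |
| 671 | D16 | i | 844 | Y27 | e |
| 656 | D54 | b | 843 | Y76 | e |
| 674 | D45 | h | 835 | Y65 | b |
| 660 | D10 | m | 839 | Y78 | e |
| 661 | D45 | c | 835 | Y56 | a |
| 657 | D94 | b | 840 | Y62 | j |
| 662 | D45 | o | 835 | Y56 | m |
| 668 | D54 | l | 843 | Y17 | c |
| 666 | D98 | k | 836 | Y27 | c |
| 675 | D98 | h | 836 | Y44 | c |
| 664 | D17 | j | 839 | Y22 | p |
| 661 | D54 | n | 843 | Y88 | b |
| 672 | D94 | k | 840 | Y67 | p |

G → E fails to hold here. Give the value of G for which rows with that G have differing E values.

839

G=836: 3 rows → E = D98, D98, D98 ✓
G=844: 1 row → E = D16 ✓
G=843: 3 rows → E = D54, D54, D54 ✓
G=835: 3 rows → E = D45, D45, D45 ✓
G=839: 2 rows → E takes values {D10, D17} — violation
G=840: 2 rows → E = D94, D94 ✓
The only G value with inconsistent E is G=839.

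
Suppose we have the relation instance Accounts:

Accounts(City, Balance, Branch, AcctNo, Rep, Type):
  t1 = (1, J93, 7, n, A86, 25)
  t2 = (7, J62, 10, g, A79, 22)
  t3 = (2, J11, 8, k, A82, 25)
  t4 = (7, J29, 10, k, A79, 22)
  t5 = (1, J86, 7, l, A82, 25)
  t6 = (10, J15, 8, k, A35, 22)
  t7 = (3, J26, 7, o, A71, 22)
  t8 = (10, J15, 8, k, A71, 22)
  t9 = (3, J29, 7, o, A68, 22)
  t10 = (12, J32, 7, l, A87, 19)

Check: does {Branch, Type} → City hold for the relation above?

(Branch=7, Type=25): rows 1, 5 → City = 1, 1 ✓
(Branch=10, Type=22): rows 2, 4 → City = 7, 7 ✓
(Branch=8, Type=25): row 3 → City = 2 ✓
(Branch=8, Type=22): rows 6, 8 → City = 10, 10 ✓
(Branch=7, Type=22): rows 7, 9 → City = 3, 3 ✓
(Branch=7, Type=19): row 10 → City = 12 ✓
Every {Branch, Type} value is associated with a single City value, so {Branch, Type} → City holds.

Yes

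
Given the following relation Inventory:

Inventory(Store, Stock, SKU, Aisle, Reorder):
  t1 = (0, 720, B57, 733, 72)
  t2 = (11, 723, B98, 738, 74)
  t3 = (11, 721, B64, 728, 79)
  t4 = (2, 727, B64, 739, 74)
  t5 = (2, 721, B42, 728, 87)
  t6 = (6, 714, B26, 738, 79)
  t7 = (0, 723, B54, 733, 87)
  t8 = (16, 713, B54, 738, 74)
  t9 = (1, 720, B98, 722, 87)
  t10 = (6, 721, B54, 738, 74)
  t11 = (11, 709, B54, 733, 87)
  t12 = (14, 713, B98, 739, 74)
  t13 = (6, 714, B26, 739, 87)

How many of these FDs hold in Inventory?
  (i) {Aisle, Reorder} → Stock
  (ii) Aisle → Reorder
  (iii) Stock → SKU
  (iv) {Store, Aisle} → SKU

(i) {Aisle, Reorder} → Stock: (Aisle=738, Reorder=74): rows 2, 8, 10 → Stock takes values {723, 713, 721} — violation; (Aisle=739, Reorder=74): rows 4, 12 → Stock takes values {727, 713} — violation; (Aisle=733, Reorder=87): rows 7, 11 → Stock takes values {723, 709} — violation — fails.
(ii) Aisle → Reorder: Aisle=733: rows 1, 7, 11 → Reorder takes values {72, 87} — violation; Aisle=738: rows 2, 6, 8, 10 → Reorder takes values {74, 79} — violation; Aisle=728: rows 3, 5 → Reorder takes values {79, 87} — violation; Aisle=739: rows 4, 12, 13 → Reorder takes values {74, 87} — violation — fails.
(iii) Stock → SKU: Stock=720: rows 1, 9 → SKU takes values {B57, B98} — violation; Stock=723: rows 2, 7 → SKU takes values {B98, B54} — violation; Stock=721: rows 3, 5, 10 → SKU takes values {B64, B42, B54} — violation; Stock=713: rows 8, 12 → SKU takes values {B54, B98} — violation — fails.
(iv) {Store, Aisle} → SKU: (Store=0, Aisle=733): rows 1, 7 → SKU takes values {B57, B54} — violation; (Store=6, Aisle=738): rows 6, 10 → SKU takes values {B26, B54} — violation — fails.
None of the 4 dependencies hold.

0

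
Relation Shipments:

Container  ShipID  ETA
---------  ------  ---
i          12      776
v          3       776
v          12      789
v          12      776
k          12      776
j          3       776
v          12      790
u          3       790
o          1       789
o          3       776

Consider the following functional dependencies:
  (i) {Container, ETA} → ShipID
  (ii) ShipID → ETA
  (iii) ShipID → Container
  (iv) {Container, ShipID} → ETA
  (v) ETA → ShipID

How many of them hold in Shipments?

(i) {Container, ETA} → ShipID: (Container=v, ETA=776): 2 rows → ShipID takes values {3, 12} — violation — fails.
(ii) ShipID → ETA: ShipID=12: 5 rows → ETA takes values {776, 789, 790} — violation; ShipID=3: 4 rows → ETA takes values {776, 790} — violation — fails.
(iii) ShipID → Container: ShipID=12: 5 rows → Container takes values {i, v, k} — violation; ShipID=3: 4 rows → Container takes values {v, j, u, o} — violation — fails.
(iv) {Container, ShipID} → ETA: (Container=v, ShipID=12): 3 rows → ETA takes values {789, 776, 790} — violation — fails.
(v) ETA → ShipID: ETA=776: 6 rows → ShipID takes values {12, 3} — violation; ETA=789: 2 rows → ShipID takes values {12, 1} — violation; ETA=790: 2 rows → ShipID takes values {12, 3} — violation — fails.
None of the 5 dependencies hold.

0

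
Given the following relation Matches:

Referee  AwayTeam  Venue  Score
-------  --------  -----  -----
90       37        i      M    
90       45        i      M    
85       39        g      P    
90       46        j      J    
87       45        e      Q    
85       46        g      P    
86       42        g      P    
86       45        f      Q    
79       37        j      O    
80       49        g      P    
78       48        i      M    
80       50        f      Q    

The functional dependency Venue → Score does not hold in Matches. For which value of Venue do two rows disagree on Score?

Venue=i: 3 rows → Score = M, M, M ✓
Venue=g: 4 rows → Score = P, P, P, P ✓
Venue=j: 2 rows → Score takes values {J, O} — violation
Venue=e: 1 row → Score = Q ✓
Venue=f: 2 rows → Score = Q, Q ✓
The only Venue value with inconsistent Score is Venue=j.

j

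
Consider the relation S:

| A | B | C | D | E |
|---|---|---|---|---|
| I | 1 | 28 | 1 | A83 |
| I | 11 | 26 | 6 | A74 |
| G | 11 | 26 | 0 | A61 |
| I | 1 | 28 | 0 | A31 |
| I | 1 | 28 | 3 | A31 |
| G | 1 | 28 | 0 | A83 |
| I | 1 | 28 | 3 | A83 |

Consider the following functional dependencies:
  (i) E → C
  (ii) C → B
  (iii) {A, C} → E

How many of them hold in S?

2

(i) E → C: every LHS value maps to a single RHS value — holds.
(ii) C → B: every LHS value maps to a single RHS value — holds.
(iii) {A, C} → E: (A=I, C=28): 4 rows → E takes values {A83, A31} — violation — fails.
2 of the 3 dependencies hold.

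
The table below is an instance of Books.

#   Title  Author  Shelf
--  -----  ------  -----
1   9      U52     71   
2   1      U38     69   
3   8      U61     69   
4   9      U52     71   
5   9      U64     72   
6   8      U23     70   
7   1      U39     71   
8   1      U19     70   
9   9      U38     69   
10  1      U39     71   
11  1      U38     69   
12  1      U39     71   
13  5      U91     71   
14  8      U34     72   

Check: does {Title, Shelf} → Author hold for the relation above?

(Title=9, Shelf=71): rows 1, 4 → Author = U52, U52 ✓
(Title=1, Shelf=69): rows 2, 11 → Author = U38, U38 ✓
(Title=8, Shelf=69): row 3 → Author = U61 ✓
(Title=9, Shelf=72): row 5 → Author = U64 ✓
(Title=8, Shelf=70): row 6 → Author = U23 ✓
(Title=1, Shelf=71): rows 7, 10, 12 → Author = U39, U39, U39 ✓
(Title=1, Shelf=70): row 8 → Author = U19 ✓
(Title=9, Shelf=69): row 9 → Author = U38 ✓
(Title=5, Shelf=71): row 13 → Author = U91 ✓
(Title=8, Shelf=72): row 14 → Author = U34 ✓
Every {Title, Shelf} value is associated with a single Author value, so {Title, Shelf} → Author holds.

Yes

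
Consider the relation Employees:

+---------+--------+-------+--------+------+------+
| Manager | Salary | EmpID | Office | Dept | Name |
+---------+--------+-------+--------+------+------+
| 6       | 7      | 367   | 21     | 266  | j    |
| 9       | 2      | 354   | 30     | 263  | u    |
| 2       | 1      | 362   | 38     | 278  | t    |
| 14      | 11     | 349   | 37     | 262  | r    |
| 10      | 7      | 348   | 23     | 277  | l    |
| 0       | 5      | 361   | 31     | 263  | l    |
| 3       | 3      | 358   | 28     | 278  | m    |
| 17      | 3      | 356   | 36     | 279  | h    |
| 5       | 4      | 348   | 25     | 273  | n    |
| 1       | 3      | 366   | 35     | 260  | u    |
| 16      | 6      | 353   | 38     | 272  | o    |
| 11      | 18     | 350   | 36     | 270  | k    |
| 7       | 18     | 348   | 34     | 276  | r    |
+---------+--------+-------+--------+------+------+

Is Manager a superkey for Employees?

Yes

All 13 rows have distinct Manager values, so Manager → (all attributes) holds and Manager is a superkey.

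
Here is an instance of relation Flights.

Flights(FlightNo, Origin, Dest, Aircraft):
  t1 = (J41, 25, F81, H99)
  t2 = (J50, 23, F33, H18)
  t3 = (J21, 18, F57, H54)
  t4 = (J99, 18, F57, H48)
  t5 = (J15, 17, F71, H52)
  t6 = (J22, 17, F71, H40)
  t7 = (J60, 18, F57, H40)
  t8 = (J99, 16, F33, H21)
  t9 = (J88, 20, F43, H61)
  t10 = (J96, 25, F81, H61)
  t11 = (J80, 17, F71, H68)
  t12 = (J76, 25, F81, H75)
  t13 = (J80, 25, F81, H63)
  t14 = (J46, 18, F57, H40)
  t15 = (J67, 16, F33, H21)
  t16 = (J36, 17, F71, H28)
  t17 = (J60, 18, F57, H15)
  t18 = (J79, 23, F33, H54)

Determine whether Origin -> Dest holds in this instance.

Yes

Origin=25: rows 1, 10, 12, 13 → Dest = F81, F81, F81, F81 ✓
Origin=23: rows 2, 18 → Dest = F33, F33 ✓
Origin=18: rows 3, 4, 7, 14, 17 → Dest = F57, F57, F57, F57, F57 ✓
Origin=17: rows 5, 6, 11, 16 → Dest = F71, F71, F71, F71 ✓
Origin=16: rows 8, 15 → Dest = F33, F33 ✓
Origin=20: row 9 → Dest = F43 ✓
Every Origin value is associated with a single Dest value, so Origin -> Dest holds.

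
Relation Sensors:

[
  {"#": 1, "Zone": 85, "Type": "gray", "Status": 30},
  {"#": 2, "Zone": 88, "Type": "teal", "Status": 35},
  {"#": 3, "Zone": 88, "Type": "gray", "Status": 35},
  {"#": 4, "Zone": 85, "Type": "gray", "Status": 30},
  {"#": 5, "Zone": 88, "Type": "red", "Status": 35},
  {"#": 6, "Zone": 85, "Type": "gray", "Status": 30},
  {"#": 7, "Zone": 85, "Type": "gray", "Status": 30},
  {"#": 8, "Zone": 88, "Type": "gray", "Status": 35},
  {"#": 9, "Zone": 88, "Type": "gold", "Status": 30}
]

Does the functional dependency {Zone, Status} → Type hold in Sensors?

(Zone=85, Status=30): rows 1, 4, 6, 7 → Type = gray, gray, gray, gray ✓
(Zone=88, Status=35): rows 2, 3, 5, 8 → Type takes values {teal, gray, red} — violation
(Zone=88, Status=30): row 9 → Type = gold ✓
Two rows agree on {Zone, Status} but differ on Type, so {Zone, Status} → Type does not hold.

No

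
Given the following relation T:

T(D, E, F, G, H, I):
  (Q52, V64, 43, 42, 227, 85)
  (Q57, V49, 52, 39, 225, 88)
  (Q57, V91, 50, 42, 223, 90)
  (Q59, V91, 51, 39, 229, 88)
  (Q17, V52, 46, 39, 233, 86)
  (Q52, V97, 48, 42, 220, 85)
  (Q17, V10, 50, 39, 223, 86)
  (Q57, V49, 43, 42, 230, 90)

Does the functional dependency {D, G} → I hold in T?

(D=Q52, G=42): 2 rows → I = 85, 85 ✓
(D=Q57, G=39): 1 row → I = 88 ✓
(D=Q57, G=42): 2 rows → I = 90, 90 ✓
(D=Q59, G=39): 1 row → I = 88 ✓
(D=Q17, G=39): 2 rows → I = 86, 86 ✓
Every {D, G} value is associated with a single I value, so {D, G} → I holds.

Yes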